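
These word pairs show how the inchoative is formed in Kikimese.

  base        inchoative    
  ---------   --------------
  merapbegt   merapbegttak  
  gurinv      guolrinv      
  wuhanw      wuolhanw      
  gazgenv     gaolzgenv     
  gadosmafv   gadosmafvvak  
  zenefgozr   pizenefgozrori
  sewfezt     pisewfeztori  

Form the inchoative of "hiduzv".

pihiduzvori

"hiduzv" has second-to-last letter 'z'. The stems whose second-to-last letter is 'z' (sewfezt → pisewfeztori, zenefgozr → pizenefgozrori) add pi- … -ori around the stem.
So hiduzv → pihiduzvori.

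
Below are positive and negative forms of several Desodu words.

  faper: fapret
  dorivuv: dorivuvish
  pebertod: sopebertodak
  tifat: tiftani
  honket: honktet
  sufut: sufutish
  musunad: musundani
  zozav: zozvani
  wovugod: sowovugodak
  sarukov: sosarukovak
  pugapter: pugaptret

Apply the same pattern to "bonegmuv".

zozav and dorivuv both end in -v yet inflect differently (zozvani, dorivuvish), so the final letter is not what conditions the rule; the last vowel is.
"bonegmuv" has last vowel 'u'. The stems whose last vowel is 'u' (dorivuv → dorivuvish, sufut → sufutish) add -ish.
The other patterns: stems whose last vowel is 'a' delete the last vowel and add -ani; stems whose last vowel is 'e' delete the last vowel and add -et; stems whose last vowel is 'o' add so- … -ak around the stem.
So bonegmuv → bonegmuvish.

bonegmuvish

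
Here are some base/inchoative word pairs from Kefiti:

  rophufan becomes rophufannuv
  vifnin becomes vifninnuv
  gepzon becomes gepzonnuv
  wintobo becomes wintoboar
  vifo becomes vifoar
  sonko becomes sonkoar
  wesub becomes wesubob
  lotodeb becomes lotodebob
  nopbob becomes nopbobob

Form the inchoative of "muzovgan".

gepzon and wintobo both have last vowel 'o' yet inflect differently (gepzonnuv, wintoboar), so the last vowel is not what conditions the rule; the final letter is.
"muzovgan" ends in -n. The stems ending in -n (rophufan → rophufannuv, vifnin → vifninnuv, gepzon → gepzonnuv) double the final consonant and add -uv.
So muzovgan → muzovgannuv.

muzovgannuv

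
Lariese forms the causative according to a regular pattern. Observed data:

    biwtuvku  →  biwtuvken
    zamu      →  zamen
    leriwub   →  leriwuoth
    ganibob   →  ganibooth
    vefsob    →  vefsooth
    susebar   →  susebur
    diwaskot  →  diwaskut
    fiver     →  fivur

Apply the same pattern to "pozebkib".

pozebkioth

biwtuvku and leriwub both have last vowel 'u' yet inflect differently (biwtuvken, leriwuoth), so the last vowel is not what conditions the rule; the final letter is.
"pozebkib" ends in -b. The stems ending in -b (leriwub → leriwuoth, ganibob → ganibooth, vefsob → vefsooth) drop the final letter and add -oth.
So pozebkib → pozebkioth.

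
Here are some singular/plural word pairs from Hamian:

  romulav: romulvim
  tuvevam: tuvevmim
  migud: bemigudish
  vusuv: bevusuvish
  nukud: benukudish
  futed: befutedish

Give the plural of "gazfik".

"gazfik" has 2 vowels. The stems with 2 vowels (migud → bemigudish, vusuv → bevusuvish, nukud → benukudish) add be- … -ish around the stem.
The other pattern: stems with 3 vowels delete the last vowel and add -im.
So gazfik → begazfikish.

begazfikish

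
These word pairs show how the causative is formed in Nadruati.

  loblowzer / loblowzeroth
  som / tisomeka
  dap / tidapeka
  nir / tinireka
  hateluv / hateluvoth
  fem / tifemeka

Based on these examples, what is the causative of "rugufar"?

nir and loblowzer both end in -r yet inflect differently (tinireka, loblowzeroth), so the final letter is not what conditions the rule; the number of vowels is.
"rugufar" has 3 vowels. The stems with 3 vowels (hateluv → hateluvoth, loblowzer → loblowzeroth) add -oth.
The other pattern: stems with 1 vowel add ti- … -eka around the stem.
So rugufar → rugufaroth.

rugufaroth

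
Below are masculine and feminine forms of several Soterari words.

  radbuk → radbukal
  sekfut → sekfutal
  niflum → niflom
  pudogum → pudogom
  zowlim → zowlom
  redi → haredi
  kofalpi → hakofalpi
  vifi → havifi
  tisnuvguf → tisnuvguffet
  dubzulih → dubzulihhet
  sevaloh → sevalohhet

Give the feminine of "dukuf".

dukuffet

radbuk and niflum both have last vowel 'u' yet inflect differently (radbukal, niflom), so the last vowel is not what conditions the rule; the final letter is.
"dukuf" ends in -f. The one such stem in the data (tisnuvguf → tisnuvguffet) doubles the final consonant and adds -et (as do dubzulih, sevaloh), so the same rule applies.
The other patterns: stems ending in -k or -t add -al; stems ending in -m change the last vowel to 'o'; stems ending in -i add the prefix ha-.
So dukuf → dukuffet.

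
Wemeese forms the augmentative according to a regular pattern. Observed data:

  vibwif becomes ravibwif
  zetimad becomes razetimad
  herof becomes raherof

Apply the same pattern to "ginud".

Every pair shown (vibwif → ravibwif, zetimad → razetimad, herof → raherof) follows the same rule: add the prefix ra-.
So ginud → raginud.

raginud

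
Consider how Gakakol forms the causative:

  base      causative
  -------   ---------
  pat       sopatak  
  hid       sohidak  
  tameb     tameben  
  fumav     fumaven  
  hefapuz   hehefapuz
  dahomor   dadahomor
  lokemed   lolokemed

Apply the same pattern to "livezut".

hid and lokemed both end in -d yet inflect differently (sohidak, lolokemed), so the final letter is not what conditions the rule; the number of vowels is.
"livezut" has 3 vowels. The stems with 3 vowels (hefapuz → hehefapuz, dahomor → dadahomor, lokemed → lolokemed) repeat the first consonant+vowel as a prefix.
So livezut → lilivezut.

lilivezut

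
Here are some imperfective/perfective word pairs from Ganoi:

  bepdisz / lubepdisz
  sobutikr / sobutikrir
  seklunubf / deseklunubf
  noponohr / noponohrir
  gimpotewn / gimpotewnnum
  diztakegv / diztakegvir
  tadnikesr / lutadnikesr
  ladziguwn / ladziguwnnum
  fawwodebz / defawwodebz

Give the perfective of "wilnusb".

luwilnusb

"wilnusb" has second-to-last letter 's'. The stems whose second-to-last letter is 's' (tadnikesr → lutadnikesr, bepdisz → lubepdisz) add the prefix lu-.
So wilnusb → luwilnusb.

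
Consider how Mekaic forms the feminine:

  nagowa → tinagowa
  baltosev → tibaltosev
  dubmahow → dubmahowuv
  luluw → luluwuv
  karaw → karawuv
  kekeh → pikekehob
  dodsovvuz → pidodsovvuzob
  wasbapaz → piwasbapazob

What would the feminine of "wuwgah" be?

nagowa and karaw both have last vowel 'a' yet inflect differently (tinagowa, karawuv), so the last vowel is not what conditions the rule; the final letter is.
"wuwgah" ends in -h. The one such stem in the data (kekeh → pikekehob) adds pi- … -ob around the stem, so the same rule applies.
The other patterns: stems ending in -a or -v add the prefix ti-; stems ending in -w add -uv.
So wuwgah → piwuwgahob.

piwuwgahob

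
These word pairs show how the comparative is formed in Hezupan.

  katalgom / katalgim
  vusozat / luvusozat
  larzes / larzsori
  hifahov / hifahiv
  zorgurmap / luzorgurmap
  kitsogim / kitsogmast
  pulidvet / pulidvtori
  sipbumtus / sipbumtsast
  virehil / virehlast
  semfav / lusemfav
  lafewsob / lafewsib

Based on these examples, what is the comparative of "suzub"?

suzbast

semfav and hifahov both end in -v yet inflect differently (lusemfav, hifahiv), so the final letter is not what conditions the rule; the last vowel is.
"suzub" has last vowel 'u'. The one such stem in the data (sipbumtus → sipbumtsast) deletes the last vowel and adds -ast (as do kitsogim, virehil), so the same rule applies.
The other patterns: stems whose last vowel is 'a' add the prefix lu-; stems whose last vowel is 'o' change the last vowel to 'i'; stems whose last vowel is 'e' delete the last vowel and add -ori.
So suzub → suzbast.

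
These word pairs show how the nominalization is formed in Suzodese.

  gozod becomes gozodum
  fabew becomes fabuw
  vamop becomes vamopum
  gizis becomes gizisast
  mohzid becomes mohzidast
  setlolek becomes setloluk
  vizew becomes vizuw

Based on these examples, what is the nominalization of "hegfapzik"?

gozod and mohzid both end in -d yet inflect differently (gozodum, mohzidast), so the final letter is not what conditions the rule; the last vowel is.
"hegfapzik" has last vowel 'i'. The stems whose last vowel is 'i' (gizis → gizisast, mohzid → mohzidast) add -ast.
The other patterns: stems whose last vowel is 'o' add -um; stems whose last vowel is 'e' change the last vowel to 'u'.
So hegfapzik → hegfapzikast.

hegfapzikast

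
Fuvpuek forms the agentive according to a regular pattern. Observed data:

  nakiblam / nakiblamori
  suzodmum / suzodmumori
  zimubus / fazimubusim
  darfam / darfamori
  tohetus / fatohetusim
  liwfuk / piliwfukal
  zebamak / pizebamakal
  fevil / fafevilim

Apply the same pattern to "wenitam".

wenitamori

"wenitam" ends in -m. The stems ending in -m (nakiblam → nakiblamori, suzodmum → suzodmumori, darfam → darfamori) add -ori.
The other patterns: stems ending in -k add pi- … -al around the stem; stems ending in -l or -s add fa- … -im around the stem.
So wenitam → wenitamori.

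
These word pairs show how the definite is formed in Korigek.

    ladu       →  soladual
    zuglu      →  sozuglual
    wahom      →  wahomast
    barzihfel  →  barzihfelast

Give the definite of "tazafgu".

sotazafgual

ladu and wahom both have 2 vowels yet inflect differently (soladual, wahomast), so the number of vowels is not what conditions the rule; the final letter is.
"tazafgu" ends in -u. The stems ending in -u (ladu → soladual, zuglu → sozuglual) add so- … -al around the stem.
So tazafgu → sotazafgual.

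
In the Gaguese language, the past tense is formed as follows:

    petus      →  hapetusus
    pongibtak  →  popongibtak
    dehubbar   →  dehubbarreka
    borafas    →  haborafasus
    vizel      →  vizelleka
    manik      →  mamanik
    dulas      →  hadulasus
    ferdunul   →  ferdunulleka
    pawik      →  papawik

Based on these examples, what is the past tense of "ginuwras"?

pongibtak and borafas both have last vowel 'a' yet inflect differently (popongibtak, haborafasus), so the last vowel is not what conditions the rule; the final letter is.
"ginuwras" ends in -s. The stems ending in -s (borafas → haborafasus, dulas → hadulasus, petus → hapetusus) add ha- … -us around the stem.
So ginuwras → haginuwrasus.

haginuwrasus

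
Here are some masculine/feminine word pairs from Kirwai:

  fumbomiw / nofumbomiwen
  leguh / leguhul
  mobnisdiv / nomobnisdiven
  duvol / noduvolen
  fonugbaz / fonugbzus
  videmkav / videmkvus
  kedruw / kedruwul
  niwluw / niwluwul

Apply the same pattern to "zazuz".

zazuzul

videmkav and mobnisdiv both end in -v yet inflect differently (videmkvus, nomobnisdiven), so the final letter is not what conditions the rule; the last vowel is.
"zazuz" has last vowel 'u'. The stems whose last vowel is 'u' (kedruw → kedruwul, niwluw → niwluwul, leguh → leguhul) add -ul.
So zazuz → zazuzul.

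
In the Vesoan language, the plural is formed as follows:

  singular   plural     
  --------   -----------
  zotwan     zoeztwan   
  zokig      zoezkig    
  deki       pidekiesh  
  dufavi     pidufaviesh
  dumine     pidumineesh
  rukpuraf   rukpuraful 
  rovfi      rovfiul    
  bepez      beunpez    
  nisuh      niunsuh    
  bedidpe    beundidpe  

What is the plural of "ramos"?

ramosul

deki and rovfi both end in -i yet inflect differently (pidekiesh, rovfiul), so the final letter is not what conditions the rule; the first letter is.
"ramos" begins with r-. The stems beginning with r- (rukpuraf → rukpuraful, rovfi → rovfiul) add -ul.
The other patterns: stems beginning with z- insert -ez- after the first vowel; stems beginning with d- add pi- … -esh around the stem; stems beginning with b- or n- insert -un- after the first vowel.
So ramos → ramosul.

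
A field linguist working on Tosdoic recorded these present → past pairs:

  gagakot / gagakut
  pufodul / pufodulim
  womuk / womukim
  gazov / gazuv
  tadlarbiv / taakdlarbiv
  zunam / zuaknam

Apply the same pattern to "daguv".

daguvim

"daguv" has last vowel 'u'. The stems whose last vowel is 'u' (pufodul → pufodulim, womuk → womukim) add -im.
The other patterns: stems whose last vowel is 'o' change the last vowel to 'u'; stems whose last vowel is 'a' or 'i' insert -ak- after the first vowel.
So daguv → daguvim.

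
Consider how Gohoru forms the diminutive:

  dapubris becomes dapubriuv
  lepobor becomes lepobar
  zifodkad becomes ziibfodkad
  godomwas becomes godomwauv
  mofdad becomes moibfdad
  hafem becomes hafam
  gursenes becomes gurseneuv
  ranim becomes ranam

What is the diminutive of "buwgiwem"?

buwgiwam

"buwgiwem" ends in -m. The stems ending in -m (hafem → hafam, ranim → ranam) change the last vowel to 'a'.
The other patterns: stems ending in -s drop the final letter and add -uv; stems ending in -d insert -ib- after the first vowel.
So buwgiwem → buwgiwam.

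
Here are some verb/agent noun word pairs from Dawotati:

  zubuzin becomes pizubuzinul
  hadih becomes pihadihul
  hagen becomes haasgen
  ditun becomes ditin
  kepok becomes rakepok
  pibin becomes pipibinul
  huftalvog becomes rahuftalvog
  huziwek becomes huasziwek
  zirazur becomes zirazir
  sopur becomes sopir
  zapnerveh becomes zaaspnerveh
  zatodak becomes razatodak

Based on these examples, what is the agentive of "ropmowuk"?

ropmowik

pibin and ditun both end in -n yet inflect differently (pipibinul, ditin), so the final letter is not what conditions the rule; the last vowel is.
"ropmowuk" has last vowel 'u'. The stems whose last vowel is 'u' (ditun → ditin, zirazur → zirazir, sopur → sopir) change the last vowel to 'i'.
So ropmowuk → ropmowik.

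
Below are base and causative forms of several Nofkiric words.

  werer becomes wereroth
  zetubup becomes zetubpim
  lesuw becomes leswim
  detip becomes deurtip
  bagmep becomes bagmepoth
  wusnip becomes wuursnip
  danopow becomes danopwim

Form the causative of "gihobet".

gihobetoth

zetubup and detip both end in -p yet inflect differently (zetubpim, deurtip), so the final letter is not what conditions the rule; the last vowel is.
"gihobet" has last vowel 'e'. The stems whose last vowel is 'e' (bagmep → bagmepoth, werer → wereroth) add -oth.
So gihobet → gihobetoth.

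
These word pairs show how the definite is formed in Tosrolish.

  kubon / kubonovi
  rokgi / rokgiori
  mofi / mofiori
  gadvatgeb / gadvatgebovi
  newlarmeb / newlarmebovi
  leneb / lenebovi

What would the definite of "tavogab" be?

tavogabovi

mofi and kubon both have 2 vowels yet inflect differently (mofiori, kubonovi), so the number of vowels is not what conditions the rule; the final letter is.
"tavogab" ends in -b. The stems ending in -b (gadvatgeb → gadvatgebovi, newlarmeb → newlarmebovi, leneb → lenebovi) add -ovi.
So tavogab → tavogabovi.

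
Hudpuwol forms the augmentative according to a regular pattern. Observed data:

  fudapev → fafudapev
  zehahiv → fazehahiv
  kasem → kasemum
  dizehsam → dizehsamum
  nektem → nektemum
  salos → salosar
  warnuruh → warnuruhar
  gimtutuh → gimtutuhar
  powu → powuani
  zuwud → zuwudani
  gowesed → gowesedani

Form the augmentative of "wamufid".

wamufidani

fudapev and kasem both have last vowel 'e' yet inflect differently (fafudapev, kasemum), so the last vowel is not what conditions the rule; the final letter is.
"wamufid" ends in -d. The stems ending in -d (zuwud → zuwudani, gowesed → gowesedani) add -ani.
The other patterns: stems ending in -v add the prefix fa-; stems ending in -m add -um; stems ending in -h or -s add -ar.
So wamufid → wamufidani.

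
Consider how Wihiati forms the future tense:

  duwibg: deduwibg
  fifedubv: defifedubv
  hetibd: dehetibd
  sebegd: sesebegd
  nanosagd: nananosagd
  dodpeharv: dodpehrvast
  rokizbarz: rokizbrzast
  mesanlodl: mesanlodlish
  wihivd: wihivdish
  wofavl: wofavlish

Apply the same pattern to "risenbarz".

risenbrzast

"risenbarz" has second-to-last letter 'r'. The stems whose second-to-last letter is 'r' (dodpeharv → dodpehrvast, rokizbarz → rokizbrzast) delete the last vowel and add -ast.
The other patterns: stems whose second-to-last letter is 'b' add the prefix de-; stems whose second-to-last letter is 'g' repeat the first consonant+vowel as a prefix; stems whose second-to-last letter is 'd' or 'v' add -ish.
So risenbarz → risenbrzast.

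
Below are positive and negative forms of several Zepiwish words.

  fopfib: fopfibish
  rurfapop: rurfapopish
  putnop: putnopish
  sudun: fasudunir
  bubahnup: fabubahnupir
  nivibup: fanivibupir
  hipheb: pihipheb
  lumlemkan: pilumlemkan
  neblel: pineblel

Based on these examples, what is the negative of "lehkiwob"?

lehkiwobish

rurfapop and bubahnup both end in -p yet inflect differently (rurfapopish, fabubahnupir), so the final letter is not what conditions the rule; the last vowel is.
"lehkiwob" has last vowel 'o'. The stems whose last vowel is 'o' (rurfapop → rurfapopish, putnop → putnopish) add -ish.
The other patterns: stems whose last vowel is 'u' add fa- … -ir around the stem; stems whose last vowel is 'a' or 'e' add the prefix pi-.
So lehkiwob → lehkiwobish.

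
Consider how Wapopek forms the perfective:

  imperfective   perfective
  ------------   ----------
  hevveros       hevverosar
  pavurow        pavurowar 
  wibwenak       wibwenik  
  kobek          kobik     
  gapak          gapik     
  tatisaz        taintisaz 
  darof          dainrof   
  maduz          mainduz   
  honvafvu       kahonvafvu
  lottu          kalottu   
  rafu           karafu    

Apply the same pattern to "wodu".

kawodu

wibwenak and tatisaz both have last vowel 'a' yet inflect differently (wibwenik, taintisaz), so the last vowel is not what conditions the rule; the final letter is.
"wodu" ends in -u. The stems ending in -u (honvafvu → kahonvafvu, lottu → kalottu, rafu → karafu) add the prefix ka-.
So wodu → kawodu.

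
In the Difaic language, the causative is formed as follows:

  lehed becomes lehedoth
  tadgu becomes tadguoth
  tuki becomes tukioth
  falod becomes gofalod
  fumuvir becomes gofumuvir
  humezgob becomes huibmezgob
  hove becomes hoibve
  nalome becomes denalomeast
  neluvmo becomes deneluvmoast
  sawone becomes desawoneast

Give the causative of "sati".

lehed and falod both end in -d yet inflect differently (lehedoth, gofalod), so the final letter is not what conditions the rule; the first letter is.
"sati" begins with s-. The one such stem in the data (sawone → desawoneast) adds de- … -ast around the stem, so the same rule applies.
The other patterns: stems beginning with l- or t- add -oth; stems beginning with f- add the prefix go-; stems beginning with h- insert -ib- after the first vowel.
So sati → desatiast.

desatiast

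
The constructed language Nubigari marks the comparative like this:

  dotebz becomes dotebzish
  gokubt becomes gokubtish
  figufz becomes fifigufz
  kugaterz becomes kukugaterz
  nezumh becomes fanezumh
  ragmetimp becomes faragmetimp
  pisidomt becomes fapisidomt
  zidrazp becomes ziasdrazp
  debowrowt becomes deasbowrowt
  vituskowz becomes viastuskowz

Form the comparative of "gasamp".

fagasamp

dotebz and figufz both end in -z yet inflect differently (dotebzish, fifigufz), so the final letter is not what conditions the rule; the second-to-last letter is.
"gasamp" has second-to-last letter 'm'. The stems whose second-to-last letter is 'm' (nezumh → fanezumh, ragmetimp → faragmetimp, pisidomt → fapisidomt) add the prefix fa-.
So gasamp → fagasamp.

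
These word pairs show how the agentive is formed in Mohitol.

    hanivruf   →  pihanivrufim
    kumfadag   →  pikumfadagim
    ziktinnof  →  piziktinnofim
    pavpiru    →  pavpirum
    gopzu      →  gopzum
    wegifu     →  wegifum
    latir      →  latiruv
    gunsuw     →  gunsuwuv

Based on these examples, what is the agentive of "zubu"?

zubum

"zubu" ends in -u. The stems ending in -u (pavpiru → pavpirum, gopzu → gopzum, wegifu → wegifum) drop the final letter and add -um.
The other patterns: stems ending in -f or -g add pi- … -im around the stem; stems ending in -r or -w add -uv.
So zubu → zubum.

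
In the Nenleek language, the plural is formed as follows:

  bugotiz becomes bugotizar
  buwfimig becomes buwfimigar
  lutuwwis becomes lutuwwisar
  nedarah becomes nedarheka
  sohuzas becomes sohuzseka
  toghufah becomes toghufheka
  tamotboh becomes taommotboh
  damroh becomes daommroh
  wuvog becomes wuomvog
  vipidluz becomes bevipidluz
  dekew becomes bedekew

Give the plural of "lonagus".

lutuwwis and sohuzas both end in -s yet inflect differently (lutuwwisar, sohuzseka), so the final letter is not what conditions the rule; the last vowel is.
"lonagus" has last vowel 'u'. The one such stem in the data (vipidluz → bevipidluz) adds the prefix be-, so the same rule applies.
The other patterns: stems whose last vowel is 'i' add -ar; stems whose last vowel is 'a' delete the last vowel and add -eka; stems whose last vowel is 'o' insert -om- after the first vowel.
So lonagus → belonagus.

belonagus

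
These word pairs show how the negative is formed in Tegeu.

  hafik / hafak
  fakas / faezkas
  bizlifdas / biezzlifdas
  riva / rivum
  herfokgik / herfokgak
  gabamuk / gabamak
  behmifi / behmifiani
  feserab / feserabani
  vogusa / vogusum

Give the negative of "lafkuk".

"lafkuk" ends in -k. The stems ending in -k (gabamuk → gabamak, herfokgik → herfokgak, hafik → hafak) change the last vowel to 'a'.
The other patterns: stems ending in -s insert -ez- after the first vowel; stems ending in -a drop the final letter and add -um; stems ending in -b or -i add -ani.
So lafkuk → lafkak.

lafkak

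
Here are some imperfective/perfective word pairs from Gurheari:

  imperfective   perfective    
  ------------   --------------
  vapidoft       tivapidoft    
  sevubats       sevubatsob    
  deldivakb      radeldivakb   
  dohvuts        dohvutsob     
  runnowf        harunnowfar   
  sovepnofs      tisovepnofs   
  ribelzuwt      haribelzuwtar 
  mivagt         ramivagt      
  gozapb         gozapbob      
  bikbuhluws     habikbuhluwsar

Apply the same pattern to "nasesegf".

"nasesegf" has second-to-last letter 'g'. The one such stem in the data (mivagt → ramivagt) adds the prefix ra-, so the same rule applies.
So nasesegf → ranasesegf.

ranasesegf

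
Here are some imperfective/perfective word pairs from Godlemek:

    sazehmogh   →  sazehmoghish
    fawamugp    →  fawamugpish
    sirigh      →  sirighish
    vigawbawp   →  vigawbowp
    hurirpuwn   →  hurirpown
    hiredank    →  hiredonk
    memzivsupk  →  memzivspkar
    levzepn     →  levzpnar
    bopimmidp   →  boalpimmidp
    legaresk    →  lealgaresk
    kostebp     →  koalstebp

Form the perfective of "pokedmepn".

fawamugp and vigawbawp both end in -p yet inflect differently (fawamugpish, vigawbowp), so the final letter is not what conditions the rule; the second-to-last letter is.
"pokedmepn" has second-to-last letter 'p'. The stems whose second-to-last letter is 'p' (memzivsupk → memzivspkar, levzepn → levzpnar) delete the last vowel and add -ar.
The other patterns: stems whose second-to-last letter is 'g' add -ish; stems whose second-to-last letter is 'n' or 'w' change the last vowel to 'o'; stems whose second-to-last letter is 'b', 'd' or 's' insert -al- after the first vowel.
So pokedmepn → pokedmpnar.

pokedmpnar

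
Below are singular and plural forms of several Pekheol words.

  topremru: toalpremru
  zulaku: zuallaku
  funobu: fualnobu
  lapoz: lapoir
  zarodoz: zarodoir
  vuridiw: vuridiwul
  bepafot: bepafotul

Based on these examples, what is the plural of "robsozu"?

lapoz and bepafot both have last vowel 'o' yet inflect differently (lapoir, bepafotul), so the last vowel is not what conditions the rule; the final letter is.
"robsozu" ends in -u. The stems ending in -u (topremru → toalpremru, zulaku → zuallaku, funobu → fualnobu) insert -al- after the first vowel.
The other patterns: stems ending in -z drop the final letter and add -ir; stems ending in -t or -w add -ul.
So robsozu → roalbsozu.

roalbsozu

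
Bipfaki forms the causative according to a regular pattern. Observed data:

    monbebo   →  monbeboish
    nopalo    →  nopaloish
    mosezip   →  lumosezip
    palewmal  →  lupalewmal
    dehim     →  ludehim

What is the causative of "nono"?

nonoish

monbebo and mosezip both begin with m- yet inflect differently (monbeboish, lumosezip), so the first letter is not what conditions the rule; whether the stem ends in a vowel or a consonant is.
"nono" ends in a vowel. The stems ending in a vowel (monbebo → monbeboish, nopalo → nopaloish) add -ish.
The other pattern: stems ending in a consonant add the prefix lu-.
So nono → nonoish.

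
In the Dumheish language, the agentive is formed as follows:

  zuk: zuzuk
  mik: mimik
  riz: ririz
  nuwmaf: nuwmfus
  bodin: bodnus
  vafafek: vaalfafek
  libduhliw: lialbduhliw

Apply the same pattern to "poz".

popoz

zuk and vafafek both end in -k yet inflect differently (zuzuk, vaalfafek), so the final letter is not what conditions the rule; the number of vowels is.
"poz" has 1 vowel. The stems with 1 vowel (zuk → zuzuk, mik → mimik, riz → ririz) repeat the first consonant+vowel as a prefix.
The other patterns: stems with 2 vowels delete the last vowel and add -us; stems with 3 vowels insert -al- after the first vowel.
So poz → popoz.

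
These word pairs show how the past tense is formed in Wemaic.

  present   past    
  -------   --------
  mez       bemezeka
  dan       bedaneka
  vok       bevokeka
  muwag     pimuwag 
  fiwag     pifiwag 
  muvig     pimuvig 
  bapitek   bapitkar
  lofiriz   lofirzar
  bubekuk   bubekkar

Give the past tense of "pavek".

vok and bapitek both end in -k yet inflect differently (bevokeka, bapitkar), so the final letter is not what conditions the rule; the number of vowels is.
"pavek" has 2 vowels. The stems with 2 vowels (muwag → pimuwag, fiwag → pifiwag, muvig → pimuvig) add the prefix pi-.
So pavek → pipavek.

pipavek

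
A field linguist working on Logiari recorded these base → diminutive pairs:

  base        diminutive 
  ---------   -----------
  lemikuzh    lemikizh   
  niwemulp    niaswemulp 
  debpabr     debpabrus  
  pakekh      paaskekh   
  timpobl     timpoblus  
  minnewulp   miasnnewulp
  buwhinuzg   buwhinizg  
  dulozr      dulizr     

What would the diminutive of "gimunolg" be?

giasmunolg

"gimunolg" has second-to-last letter 'l'. The stems whose second-to-last letter is 'l' (minnewulp → miasnnewulp, niwemulp → niaswemulp) insert -as- after the first vowel.
So gimunolg → giasmunolg.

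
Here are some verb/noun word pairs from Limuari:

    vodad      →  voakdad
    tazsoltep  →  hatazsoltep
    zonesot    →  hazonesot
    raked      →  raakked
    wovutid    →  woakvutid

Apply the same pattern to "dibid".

"dibid" ends in -d. The stems ending in -d (raked → raakked, wovutid → woakvutid, vodad → voakdad) insert -ak- after the first vowel.
The other pattern: stems ending in -p or -t add the prefix ha-.
So dibid → diakbid.

diakbid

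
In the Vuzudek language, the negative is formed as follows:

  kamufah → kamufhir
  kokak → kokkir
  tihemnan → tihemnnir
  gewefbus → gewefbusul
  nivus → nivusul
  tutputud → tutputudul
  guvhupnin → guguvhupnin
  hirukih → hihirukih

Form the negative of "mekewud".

tihemnan and guvhupnin both end in -n yet inflect differently (tihemnnir, guguvhupnin), so the final letter is not what conditions the rule; the last vowel is.
"mekewud" has last vowel 'u'. The stems whose last vowel is 'u' (gewefbus → gewefbusul, nivus → nivusul, tutputud → tutputudul) add -ul.
So mekewud → mekewudul.

mekewudul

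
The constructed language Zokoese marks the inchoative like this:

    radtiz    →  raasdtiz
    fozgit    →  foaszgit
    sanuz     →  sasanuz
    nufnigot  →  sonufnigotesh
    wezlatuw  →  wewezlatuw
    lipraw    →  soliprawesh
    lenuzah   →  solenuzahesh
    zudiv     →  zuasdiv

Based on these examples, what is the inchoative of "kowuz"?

radtiz and sanuz both end in -z yet inflect differently (raasdtiz, sasanuz), so the final letter is not what conditions the rule; the last vowel is.
"kowuz" has last vowel 'u'. The stems whose last vowel is 'u' (wezlatuw → wewezlatuw, sanuz → sasanuz) repeat the first consonant+vowel as a prefix.
The other patterns: stems whose last vowel is 'i' insert -as- after the first vowel; stems whose last vowel is 'a' or 'o' add so- … -esh around the stem.
So kowuz → kokowuz.

kokowuz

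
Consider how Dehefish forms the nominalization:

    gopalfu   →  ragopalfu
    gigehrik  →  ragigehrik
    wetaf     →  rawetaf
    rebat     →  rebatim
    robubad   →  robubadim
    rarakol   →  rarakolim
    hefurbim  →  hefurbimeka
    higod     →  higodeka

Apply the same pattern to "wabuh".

rawabuh

"wabuh" begins with w-. The one such stem in the data (wetaf → rawetaf) adds the prefix ra-, so the same rule applies.
The other patterns: stems beginning with r- add -im; stems beginning with h- add -eka.
So wabuh → rawabuh.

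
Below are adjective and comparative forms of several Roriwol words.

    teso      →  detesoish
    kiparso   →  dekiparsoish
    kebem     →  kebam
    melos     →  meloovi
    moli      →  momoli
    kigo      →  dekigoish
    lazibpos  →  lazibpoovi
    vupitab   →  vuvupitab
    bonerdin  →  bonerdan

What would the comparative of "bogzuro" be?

melos and kiparso both have last vowel 'o' yet inflect differently (meloovi, dekiparsoish), so the last vowel is not what conditions the rule; the final letter is.
"bogzuro" ends in -o. The stems ending in -o (kiparso → dekiparsoish, teso → detesoish, kigo → dekigoish) add de- … -ish around the stem.
The other patterns: stems ending in -s drop the final letter and add -ovi; stems ending in -m or -n change the last vowel to 'a'; stems ending in -b or -i repeat the first consonant+vowel as a prefix.
So bogzuro → debogzuroish.

debogzuroish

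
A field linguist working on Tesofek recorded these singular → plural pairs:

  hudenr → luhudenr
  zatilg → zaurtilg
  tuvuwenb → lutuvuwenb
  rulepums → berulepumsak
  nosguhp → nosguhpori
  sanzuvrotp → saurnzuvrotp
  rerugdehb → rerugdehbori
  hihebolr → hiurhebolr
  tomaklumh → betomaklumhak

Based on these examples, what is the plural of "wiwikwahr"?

nosguhp and sanzuvrotp both end in -p yet inflect differently (nosguhpori, saurnzuvrotp), so the final letter is not what conditions the rule; the second-to-last letter is.
"wiwikwahr" has second-to-last letter 'h'. The stems whose second-to-last letter is 'h' (rerugdehb → rerugdehbori, nosguhp → nosguhpori) add -ori.
So wiwikwahr → wiwikwahrori.

wiwikwahrori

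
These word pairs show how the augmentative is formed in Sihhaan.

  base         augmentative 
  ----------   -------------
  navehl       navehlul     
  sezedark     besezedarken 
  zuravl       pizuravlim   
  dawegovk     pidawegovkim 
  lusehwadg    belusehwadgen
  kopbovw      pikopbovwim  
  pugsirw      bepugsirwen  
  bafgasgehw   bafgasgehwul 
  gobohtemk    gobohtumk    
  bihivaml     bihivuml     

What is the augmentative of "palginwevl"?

zuravl and bihivaml both end in -l yet inflect differently (pizuravlim, bihivuml), so the final letter is not what conditions the rule; the second-to-last letter is.
"palginwevl" has second-to-last letter 'v'. The stems whose second-to-last letter is 'v' (dawegovk → pidawegovkim, kopbovw → pikopbovwim, zuravl → pizuravlim) add pi- … -im around the stem.
So palginwevl → pipalginwevlim.

pipalginwevlim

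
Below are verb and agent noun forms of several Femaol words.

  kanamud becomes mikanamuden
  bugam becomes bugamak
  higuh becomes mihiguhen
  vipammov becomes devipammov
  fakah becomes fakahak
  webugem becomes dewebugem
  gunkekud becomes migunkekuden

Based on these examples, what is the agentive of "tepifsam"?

tepifsamak

"tepifsam" has last vowel 'a'. The stems whose last vowel is 'a' (bugam → bugamak, fakah → fakahak) add -ak.
The other patterns: stems whose last vowel is 'u' add mi- … -en around the stem; stems whose last vowel is 'e' or 'o' add the prefix de-.
So tepifsam → tepifsamak.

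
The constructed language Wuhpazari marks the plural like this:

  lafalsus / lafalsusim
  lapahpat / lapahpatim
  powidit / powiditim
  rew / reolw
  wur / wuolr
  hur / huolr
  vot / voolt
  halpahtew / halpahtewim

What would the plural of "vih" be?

halpahtew and rew both end in -w yet inflect differently (halpahtewim, reolw), so the final letter is not what conditions the rule; the number of vowels is.
"vih" has 1 vowel. The stems with 1 vowel (rew → reolw, vot → voolt, wur → wuolr) insert -ol- after the first vowel.
The other pattern: stems with 3 vowels add -im.
So vih → violh.

violh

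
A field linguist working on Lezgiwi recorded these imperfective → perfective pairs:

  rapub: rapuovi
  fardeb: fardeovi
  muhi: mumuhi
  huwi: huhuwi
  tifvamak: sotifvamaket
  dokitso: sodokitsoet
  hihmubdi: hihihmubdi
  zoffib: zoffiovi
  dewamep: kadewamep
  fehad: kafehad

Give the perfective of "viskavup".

muhi and zoffib both have last vowel 'i' yet inflect differently (mumuhi, zoffiovi), so the last vowel is not what conditions the rule; the final letter is.
"viskavup" ends in -p. The one such stem in the data (dewamep → kadewamep) adds the prefix ka-, so the same rule applies.
The other patterns: stems ending in -i repeat the first consonant+vowel as a prefix; stems ending in -b drop the final letter and add -ovi; stems ending in -k or -o add so- … -et around the stem.
So viskavup → kaviskavup.

kaviskavup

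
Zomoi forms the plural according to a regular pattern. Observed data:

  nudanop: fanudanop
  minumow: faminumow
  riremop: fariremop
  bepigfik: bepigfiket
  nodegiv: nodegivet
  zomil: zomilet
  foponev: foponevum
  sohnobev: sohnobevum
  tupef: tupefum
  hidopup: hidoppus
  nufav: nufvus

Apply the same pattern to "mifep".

nodegiv and foponev both end in -v yet inflect differently (nodegivet, foponevum), so the final letter is not what conditions the rule; the last vowel is.
"mifep" has last vowel 'e'. The stems whose last vowel is 'e' (foponev → foponevum, sohnobev → sohnobevum, tupef → tupefum) add -um.
So mifep → mifepum.

mifepum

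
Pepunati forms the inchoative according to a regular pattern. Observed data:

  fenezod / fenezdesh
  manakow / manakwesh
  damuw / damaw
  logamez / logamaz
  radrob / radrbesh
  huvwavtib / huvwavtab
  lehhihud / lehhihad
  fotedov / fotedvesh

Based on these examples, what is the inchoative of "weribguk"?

weribgak

fenezod and lehhihud both end in -d yet inflect differently (fenezdesh, lehhihad), so the final letter is not what conditions the rule; the last vowel is.
"weribguk" has last vowel 'u'. The stems whose last vowel is 'u' (lehhihud → lehhihad, damuw → damaw) change the last vowel to 'a'.
So weribguk → weribgak.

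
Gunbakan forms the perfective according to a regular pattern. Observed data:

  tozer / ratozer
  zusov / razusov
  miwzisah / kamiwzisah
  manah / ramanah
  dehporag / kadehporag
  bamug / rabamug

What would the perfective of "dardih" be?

radardih

manah and miwzisah both end in -h yet inflect differently (ramanah, kamiwzisah), so the final letter is not what conditions the rule; the number of vowels is.
"dardih" has 2 vowels. The stems with 2 vowels (zusov → razusov, tozer → ratozer, manah → ramanah) add the prefix ra-.
So dardih → radardih.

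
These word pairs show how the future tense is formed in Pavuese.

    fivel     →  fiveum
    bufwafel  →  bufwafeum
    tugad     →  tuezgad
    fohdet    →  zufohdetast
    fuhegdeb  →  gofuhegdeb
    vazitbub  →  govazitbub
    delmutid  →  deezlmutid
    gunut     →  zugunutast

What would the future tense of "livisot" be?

zulivisotast

bufwafel and fohdet both have last vowel 'e' yet inflect differently (bufwafeum, zufohdetast), so the last vowel is not what conditions the rule; the final letter is.
"livisot" ends in -t. The stems ending in -t (fohdet → zufohdetast, gunut → zugunutast) add zu- … -ast around the stem.
The other patterns: stems ending in -l drop the final letter and add -um; stems ending in -d insert -ez- after the first vowel; stems ending in -b add the prefix go-.
So livisot → zulivisotast.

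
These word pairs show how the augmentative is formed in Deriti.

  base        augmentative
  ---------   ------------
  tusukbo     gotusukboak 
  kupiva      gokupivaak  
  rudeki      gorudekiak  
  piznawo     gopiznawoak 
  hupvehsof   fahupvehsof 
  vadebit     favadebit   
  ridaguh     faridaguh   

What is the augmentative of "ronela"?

tusukbo and hupvehsof both have last vowel 'o' yet inflect differently (gotusukboak, fahupvehsof), so the last vowel is not what conditions the rule; whether the stem ends in a vowel or a consonant is.
"ronela" ends in a vowel. The stems ending in a vowel (tusukbo → gotusukboak, kupiva → gokupivaak, rudeki → gorudekiak) add go- … -ak around the stem.
The other pattern: stems ending in a consonant add the prefix fa-.
So ronela → goronelaak.

goronelaak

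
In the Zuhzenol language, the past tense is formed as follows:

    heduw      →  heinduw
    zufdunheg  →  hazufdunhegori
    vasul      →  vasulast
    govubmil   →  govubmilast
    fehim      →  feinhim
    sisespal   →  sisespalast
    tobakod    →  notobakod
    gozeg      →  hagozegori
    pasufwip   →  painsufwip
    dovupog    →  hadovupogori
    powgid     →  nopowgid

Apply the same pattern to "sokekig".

dovupog and tobakod both have last vowel 'o' yet inflect differently (hadovupogori, notobakod), so the last vowel is not what conditions the rule; the final letter is.
"sokekig" ends in -g. The stems ending in -g (gozeg → hagozegori, zufdunheg → hazufdunhegori, dovupog → hadovupogori) add ha- … -ori around the stem.
The other patterns: stems ending in -d add the prefix no-; stems ending in -l add -ast; stems ending in -m, -p or -w insert -in- after the first vowel.
So sokekig → hasokekigori.

hasokekigori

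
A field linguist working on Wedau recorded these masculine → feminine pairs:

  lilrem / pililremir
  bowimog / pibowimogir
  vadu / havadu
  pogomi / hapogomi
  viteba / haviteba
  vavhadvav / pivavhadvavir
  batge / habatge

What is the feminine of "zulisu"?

"zulisu" ends in a vowel. The stems ending in a vowel (viteba → haviteba, batge → habatge, vadu → havadu) add the prefix ha-.
The other pattern: stems ending in a consonant add pi- … -ir around the stem.
So zulisu → hazulisu.

hazulisu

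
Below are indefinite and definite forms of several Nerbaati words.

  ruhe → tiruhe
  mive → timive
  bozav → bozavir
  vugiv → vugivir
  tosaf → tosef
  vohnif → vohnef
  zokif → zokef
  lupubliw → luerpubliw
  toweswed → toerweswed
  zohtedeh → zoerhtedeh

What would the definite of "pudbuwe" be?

bozav and tosaf both have last vowel 'a' yet inflect differently (bozavir, tosef), so the last vowel is not what conditions the rule; the final letter is.
"pudbuwe" ends in -e. The stems ending in -e (ruhe → tiruhe, mive → timive) add the prefix ti-.
The other patterns: stems ending in -v add -ir; stems ending in -f change the last vowel to 'e'; stems ending in -d, -h or -w insert -er- after the first vowel.
So pudbuwe → tipudbuwe.

tipudbuwe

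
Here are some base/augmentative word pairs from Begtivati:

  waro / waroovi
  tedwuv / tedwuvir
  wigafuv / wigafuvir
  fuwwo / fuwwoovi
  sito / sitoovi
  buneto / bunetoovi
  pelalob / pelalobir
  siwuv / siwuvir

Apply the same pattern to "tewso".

"tewso" ends in -o. The stems ending in -o (sito → sitoovi, waro → waroovi, buneto → bunetoovi) add -ovi.
So tewso → tewsoovi.

tewsoovi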